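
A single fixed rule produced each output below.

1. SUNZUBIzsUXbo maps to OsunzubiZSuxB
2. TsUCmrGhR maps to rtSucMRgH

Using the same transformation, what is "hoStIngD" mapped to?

The transformation: move the last character to the front, then flip the case of every letter.
"hoStIngD" → "dHOsTiNG".

dHOsTiNG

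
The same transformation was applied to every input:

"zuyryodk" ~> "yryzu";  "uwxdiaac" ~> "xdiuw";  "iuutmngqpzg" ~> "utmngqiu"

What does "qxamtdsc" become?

What's happening: delete the last 3 characters, then move the first 2 characters to the end (rotate left by 2).
On "qxamtdsc": the first step gives "qxamt", and the second then gives "amtqx".

amtqx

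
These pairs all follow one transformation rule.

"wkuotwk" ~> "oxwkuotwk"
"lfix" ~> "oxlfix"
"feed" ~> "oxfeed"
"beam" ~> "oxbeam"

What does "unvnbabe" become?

The rule is to prepend "ox".
Applying that to "unvnbabe" gives "oxunvnbabe".

oxunvnbabe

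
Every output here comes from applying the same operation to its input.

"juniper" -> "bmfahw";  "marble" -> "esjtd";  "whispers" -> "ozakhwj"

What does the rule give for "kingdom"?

cafyvg

The transformation: shift every letter 8 places backward in the alphabet (wrapping around), then delete the last character.
So "kingdom" becomes "cafyvg".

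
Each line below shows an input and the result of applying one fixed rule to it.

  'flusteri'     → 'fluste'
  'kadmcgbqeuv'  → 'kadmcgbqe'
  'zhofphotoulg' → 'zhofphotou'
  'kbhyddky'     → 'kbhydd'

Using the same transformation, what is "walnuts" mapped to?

Rule — delete the last 2 characters.
"walnuts" → "walnu".

walnu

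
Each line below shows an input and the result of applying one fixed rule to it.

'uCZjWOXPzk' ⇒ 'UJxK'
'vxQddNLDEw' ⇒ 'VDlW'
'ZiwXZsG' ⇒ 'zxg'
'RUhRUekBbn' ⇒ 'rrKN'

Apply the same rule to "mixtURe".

Each output is the input with this applied: flip the case of every letter, then keep one character in every 3, starting at position 1 (positions 1st, 4th, 7th, ...).
Applying both steps to "mixtURe": "MIXTurE", then "MTE".

MTE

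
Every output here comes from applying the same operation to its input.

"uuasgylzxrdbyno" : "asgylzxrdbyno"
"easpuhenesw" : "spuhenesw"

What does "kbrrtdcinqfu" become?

Looking at the pairs, the operation is to delete the first 2 characters.
"kbrrtdcinqfu" → "rrtdcinqfu".

rrtdcinqfu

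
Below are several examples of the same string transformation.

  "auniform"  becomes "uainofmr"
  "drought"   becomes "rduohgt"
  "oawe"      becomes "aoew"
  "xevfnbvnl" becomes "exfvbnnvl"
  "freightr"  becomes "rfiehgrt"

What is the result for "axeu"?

xaue

What's happening: swap each adjacent pair of characters (1↔2, 3↔4, ...).
For "axeu" the result is "xaue".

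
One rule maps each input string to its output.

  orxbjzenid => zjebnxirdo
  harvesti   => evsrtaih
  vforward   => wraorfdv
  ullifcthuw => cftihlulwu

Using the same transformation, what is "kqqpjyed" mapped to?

The rule is to swap the front and back halves of the string, then take characters alternately from the front and the back (1st, last, 2nd, 2nd-last, ...).
Starting from "kqqpjyed": after the first operation, "jyedkqqp"; after the second, "jpyqeqdk".
(Check on "vforward": → "wardvfor" → "wraorfdv" ✓)

jpyqeqdk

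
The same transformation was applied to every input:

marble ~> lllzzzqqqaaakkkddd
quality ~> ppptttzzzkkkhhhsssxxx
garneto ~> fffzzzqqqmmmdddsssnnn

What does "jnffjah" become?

The transformation: repeat every character 3 times, then shift every letter 1 place backward in the alphabet (wrapping around).
So "jnffjah" becomes "iiimmmeeeeeeiiizzzggg".

iiimmmeeeeeeiiizzzggg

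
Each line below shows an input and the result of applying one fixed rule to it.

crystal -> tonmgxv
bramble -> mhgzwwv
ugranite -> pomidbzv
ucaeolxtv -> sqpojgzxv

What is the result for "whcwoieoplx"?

srrkjjgdczx

The pattern: sort the characters into reverse alphabetical order, then shift every letter 5 places backward in the alphabet (wrapping around).
Starting from "whcwoieoplx": after the first operation, "xwwpoolihec"; after the second, "srrkjjgdczx".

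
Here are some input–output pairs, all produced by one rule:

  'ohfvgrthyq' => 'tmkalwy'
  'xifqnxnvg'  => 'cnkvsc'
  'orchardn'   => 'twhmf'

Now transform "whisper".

bmnx

Each output is the input with this applied: delete the last 3 characters, then shift every letter 5 places forward in the alphabet (wrapping around).
Starting from "whisper": after the first operation, "whis"; after the second, "bmnx".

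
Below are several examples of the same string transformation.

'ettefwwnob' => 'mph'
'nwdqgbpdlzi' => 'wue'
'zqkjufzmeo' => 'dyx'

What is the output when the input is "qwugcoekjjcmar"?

nhcf

The rule is to keep one character in every 3, starting at position 3 (positions 3rd, 6th, 9th, ...), then shift every letter 7 places backward in the alphabet (wrapping around).
Working it through for "qwugcoekjjcmar": intermediate "uojm", final "nhcf".
(Check on "zqkjufzmeo": → "kfe" → "dyx" ✓)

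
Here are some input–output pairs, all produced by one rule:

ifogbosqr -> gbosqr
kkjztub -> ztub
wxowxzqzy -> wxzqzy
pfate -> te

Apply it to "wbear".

ar

What's happening: delete the first 3 characters.
So "wbear" becomes "ar".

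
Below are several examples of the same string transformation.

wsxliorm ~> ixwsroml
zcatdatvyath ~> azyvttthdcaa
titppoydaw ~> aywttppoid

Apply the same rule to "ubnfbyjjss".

byussnjjfb

Each output is the input with this applied: sort the characters into reverse alphabetical order, then move the last character to the front.
Starting from "ubnfbyjjss": after the first operation, "yussnjjfbb"; after the second, "byussnjjfb".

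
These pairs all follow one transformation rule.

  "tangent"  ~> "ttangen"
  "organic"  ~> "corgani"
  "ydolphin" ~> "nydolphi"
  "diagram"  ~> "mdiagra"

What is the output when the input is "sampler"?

Looking at the pairs, the operation is to move the last character to the front.
So "sampler" becomes "rsample".

rsample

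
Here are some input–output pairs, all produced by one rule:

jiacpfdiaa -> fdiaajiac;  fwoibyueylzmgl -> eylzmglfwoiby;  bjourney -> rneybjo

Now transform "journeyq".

In each case the input is transformed by: swap the front and back halves of the string, then delete the last character.
On "journeyq": the first step gives "neyqjour", and the second then gives "neyqjou".

neyqjou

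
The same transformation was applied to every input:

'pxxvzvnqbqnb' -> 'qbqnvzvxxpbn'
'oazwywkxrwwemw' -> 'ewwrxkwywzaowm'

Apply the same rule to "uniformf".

rofinufm

The pattern: reverse the string, then move the first 2 characters to the end (rotate left by 2).
Applying both steps to "uniformf": "fmrofinu", then "rofinufm".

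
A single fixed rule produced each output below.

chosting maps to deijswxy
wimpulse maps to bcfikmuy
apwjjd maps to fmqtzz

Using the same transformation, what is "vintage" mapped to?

djlquwy

The pattern: shift every letter 10 places backward in the alphabet (wrapping around), then sort the characters into alphabetical order.
On "vintage": the first step gives "lydjqwu", and the second then gives "djlquwy".
(Check on "apwjjd": → "qfmzzt" → "fmqtzz" ✓)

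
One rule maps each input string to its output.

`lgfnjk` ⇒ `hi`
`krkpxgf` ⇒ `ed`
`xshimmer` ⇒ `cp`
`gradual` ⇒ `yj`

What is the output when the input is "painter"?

The pattern: shift every letter 2 places backward in the alphabet (wrapping around), then keep only the last 2 characters.
For "painter", step one produces "nyglrcp"; step two turns that into "cp".

cp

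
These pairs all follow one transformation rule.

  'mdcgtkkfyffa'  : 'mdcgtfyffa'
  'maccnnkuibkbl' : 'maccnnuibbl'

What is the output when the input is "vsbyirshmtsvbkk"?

What's happening: remove every "k".
Doing the same to "vsbyirshmtsvbkk": "vsbyirshmtsvb".

vsbyirshmtsvb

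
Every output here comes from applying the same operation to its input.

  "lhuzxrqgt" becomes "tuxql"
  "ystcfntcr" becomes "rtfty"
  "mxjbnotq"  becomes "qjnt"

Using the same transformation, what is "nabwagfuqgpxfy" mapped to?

The pattern: swap the first and last characters, then keep every other character starting from the first (positions 1st, 3rd, 5th, ...).
Applying both steps to "nabwagfuqgpxfy": "yabwagfuqgpxfn", then "ybafqpf".

ybafqpf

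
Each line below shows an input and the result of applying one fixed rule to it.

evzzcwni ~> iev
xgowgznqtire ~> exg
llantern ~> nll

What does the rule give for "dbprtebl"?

ldb

Each output is the input with this applied: move the last character to the front, then keep only the first 3 characters.
"dbprtebl" → "ldbprteb" → "ldb".
(Check on "evzzcwni": → "ievzzcwn" → "iev" ✓)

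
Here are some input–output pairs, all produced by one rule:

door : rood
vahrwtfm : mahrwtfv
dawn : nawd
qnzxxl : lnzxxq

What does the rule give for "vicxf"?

ficxv

Looking at the pairs, the operation is to swap the first and last characters.
Doing the same to "vicxf": "ficxv".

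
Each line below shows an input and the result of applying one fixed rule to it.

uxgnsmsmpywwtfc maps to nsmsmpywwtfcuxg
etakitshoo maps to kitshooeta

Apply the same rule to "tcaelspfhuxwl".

elspfhuxwltca

The transformation: move the first 3 characters to the end (rotate left by 3).
"tcaelspfhuxwl" → "elspfhuxwltca".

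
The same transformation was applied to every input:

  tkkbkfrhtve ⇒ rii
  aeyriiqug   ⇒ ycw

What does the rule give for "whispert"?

The pattern: shift every letter 2 places backward in the alphabet (wrapping around), then keep only the first 3 characters.
On "whispert": the first step gives "ufgqncpr", and the second then gives "ufg".

ufg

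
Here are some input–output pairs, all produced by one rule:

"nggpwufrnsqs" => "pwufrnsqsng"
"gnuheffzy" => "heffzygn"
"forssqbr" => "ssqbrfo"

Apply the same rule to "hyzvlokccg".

The transformation: move the first 2 characters to the end (rotate left by 2), then delete the first character.
Working it through for "hyzvlokccg": intermediate "zvlokccghy", final "vlokccghy".
(Check on "gnuheffzy": → "uheffzygn" → "heffzygn" ✓)

vlokccghy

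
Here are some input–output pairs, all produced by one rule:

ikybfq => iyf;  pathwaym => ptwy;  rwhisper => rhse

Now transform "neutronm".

nurn

The rule is to keep every other character starting from the first (positions 1st, 3rd, 5th, ...).
On "neutronm" that produces "nurn".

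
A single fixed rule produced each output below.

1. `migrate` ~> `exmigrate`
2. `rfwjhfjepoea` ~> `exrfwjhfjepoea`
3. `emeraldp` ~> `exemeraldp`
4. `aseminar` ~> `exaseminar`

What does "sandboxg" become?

In each case the input is transformed by: prepend "ex".
Applying that to "sandboxg" gives "exsandboxg".

exsandboxg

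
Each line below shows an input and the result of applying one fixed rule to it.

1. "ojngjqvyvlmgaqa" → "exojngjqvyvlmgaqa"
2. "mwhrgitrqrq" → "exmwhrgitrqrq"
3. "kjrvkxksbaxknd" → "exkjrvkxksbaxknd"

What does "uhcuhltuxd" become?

exuhcuhltuxd

The transformation: prepend "ex".
Doing the same to "uhcuhltuxd": "exuhcuhltuxd".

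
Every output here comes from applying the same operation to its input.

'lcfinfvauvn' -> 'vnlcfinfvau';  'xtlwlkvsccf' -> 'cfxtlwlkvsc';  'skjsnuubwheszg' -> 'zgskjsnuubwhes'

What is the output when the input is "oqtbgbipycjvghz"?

What's happening: move the last 2 characters to the front (rotate right by 2).
On "oqtbgbipycjvghz" that produces "hzoqtbgbipycjvg".

hzoqtbgbipycjvg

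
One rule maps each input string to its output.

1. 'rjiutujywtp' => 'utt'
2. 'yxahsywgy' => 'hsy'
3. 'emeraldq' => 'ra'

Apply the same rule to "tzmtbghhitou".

tbto

The transformation: swap each adjacent pair of characters (1↔2, 3↔4, ...), then keep one character in every 3, starting at position 3 (positions 3rd, 6th, 9th, ...).
Applying both steps to "tzmtbghhitou": "zttmgbhhtiuo", then "tbto".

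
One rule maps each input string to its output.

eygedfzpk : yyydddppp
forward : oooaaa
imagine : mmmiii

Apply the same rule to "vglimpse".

The pattern: keep one character in every 3, starting at position 2 (positions 2nd, 5th, 8th, ...), then repeat every character 3 times.
Starting from "vglimpse": after the first operation, "gme"; after the second, "gggmmmeee".

gggmmmeee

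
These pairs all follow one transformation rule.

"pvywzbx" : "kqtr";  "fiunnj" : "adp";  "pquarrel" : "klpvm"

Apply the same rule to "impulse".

The rule is to delete the last 3 characters, then shift every letter 5 places backward in the alphabet (wrapping around).
Applying both steps to "impulse": "impu", then "dhkp".

dhkp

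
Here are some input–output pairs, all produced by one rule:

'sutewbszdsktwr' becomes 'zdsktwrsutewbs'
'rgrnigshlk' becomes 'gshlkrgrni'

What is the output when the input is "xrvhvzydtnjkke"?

Rule — swap the front and back halves of the string.
"xrvhvzydtnjkke" → "dtnjkkexrvhvzy".

dtnjkkexrvhvzy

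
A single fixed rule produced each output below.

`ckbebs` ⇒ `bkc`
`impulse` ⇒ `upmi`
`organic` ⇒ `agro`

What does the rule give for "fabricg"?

What's happening: delete the last 3 characters, then reverse the string.
Starting from "fabricg": after the first operation, "fabr"; after the second, "rbaf".

rbaf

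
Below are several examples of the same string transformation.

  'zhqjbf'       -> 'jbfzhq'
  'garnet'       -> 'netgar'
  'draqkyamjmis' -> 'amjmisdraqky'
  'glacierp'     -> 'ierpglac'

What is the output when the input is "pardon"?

donpar

In each case the input is transformed by: swap the front and back halves of the string.
Applying that to "pardon" gives "donpar".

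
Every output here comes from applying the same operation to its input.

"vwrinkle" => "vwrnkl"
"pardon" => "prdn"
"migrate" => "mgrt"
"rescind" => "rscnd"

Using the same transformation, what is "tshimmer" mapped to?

tshmmr

The pattern: remove every vowel.
On "tshimmer" that produces "tshmmr".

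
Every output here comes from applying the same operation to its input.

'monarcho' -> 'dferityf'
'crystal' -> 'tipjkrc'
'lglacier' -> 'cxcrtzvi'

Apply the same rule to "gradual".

In each case the input is transformed by: shift every letter 9 places backward in the alphabet (wrapping around).
Doing the same to "gradual": "xirulrc".

xirulrc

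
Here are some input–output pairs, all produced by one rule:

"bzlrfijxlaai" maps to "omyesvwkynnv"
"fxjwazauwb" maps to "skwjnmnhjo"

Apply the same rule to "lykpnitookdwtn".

ylxcavgbbxqjga

Each output is the input with this applied: shift every letter 13 places forward in the alphabet (wrapping around) — i.e. ROT13.
On "lykpnitookdwtn" that produces "ylxcavgbbxqjga".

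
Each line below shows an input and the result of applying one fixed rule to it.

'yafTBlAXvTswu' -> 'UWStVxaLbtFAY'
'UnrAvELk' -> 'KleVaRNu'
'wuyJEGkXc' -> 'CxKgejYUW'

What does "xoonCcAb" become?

The transformation: flip the case of every letter, then reverse the string.
For "xoonCcAb", step one produces "XOONcCaB"; step two turns that into "BaCcNOOX".

BaCcNOOX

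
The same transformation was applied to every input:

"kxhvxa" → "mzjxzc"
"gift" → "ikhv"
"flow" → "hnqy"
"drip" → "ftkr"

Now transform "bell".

dgnn

In each case the input is transformed by: shift every letter 2 places forward in the alphabet (wrapping around).
Applying that to "bell" gives "dgnn".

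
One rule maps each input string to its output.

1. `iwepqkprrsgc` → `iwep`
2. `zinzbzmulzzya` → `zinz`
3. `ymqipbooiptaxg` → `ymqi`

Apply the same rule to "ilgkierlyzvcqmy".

Rule — keep only the first 4 characters.
For "ilgkierlyzvcqmy" the result is "ilgk".

ilgk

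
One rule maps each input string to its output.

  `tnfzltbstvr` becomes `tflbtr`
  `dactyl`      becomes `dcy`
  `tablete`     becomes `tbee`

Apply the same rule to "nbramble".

What's happening: keep every other character starting from the first (positions 1st, 3rd, 5th, ...).
For "nbramble" the result is "nrml".

nrml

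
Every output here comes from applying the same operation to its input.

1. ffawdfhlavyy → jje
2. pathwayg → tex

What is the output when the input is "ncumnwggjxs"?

In each case the input is transformed by: shift every letter 4 places forward in the alphabet (wrapping around), then keep only the first 3 characters.
Starting from "ncumnwggjxs": after the first operation, "rgyqrakknbw"; after the second, "rgy".

rgy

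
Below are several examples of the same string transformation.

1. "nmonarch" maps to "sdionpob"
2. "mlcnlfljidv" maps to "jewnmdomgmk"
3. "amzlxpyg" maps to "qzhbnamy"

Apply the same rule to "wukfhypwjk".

Each output is the input with this applied: move the last 3 characters to the front (rotate right by 3), then shift every letter 1 place forward in the alphabet (wrapping around).
Starting from "wukfhypwjk": after the first operation, "wjkwukfhyp"; after the second, "xklxvlgizq".

xklxvlgizq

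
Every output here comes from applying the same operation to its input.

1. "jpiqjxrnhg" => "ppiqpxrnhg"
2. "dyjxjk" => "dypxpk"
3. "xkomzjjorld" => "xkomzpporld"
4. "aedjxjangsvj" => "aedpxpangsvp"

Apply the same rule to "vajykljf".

vapyklpf

The transformation: replace every "j" with "p".
So "vajykljf" becomes "vapyklpf".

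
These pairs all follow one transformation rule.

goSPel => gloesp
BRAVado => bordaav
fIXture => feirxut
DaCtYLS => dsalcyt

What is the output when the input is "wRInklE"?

The rule is to take characters alternately from the front and the back (1st, last, 2nd, 2nd-last, ...), then convert every letter to lowercase.
Applying both steps to "wRInklE": "wERlIkn", then "werlikn".

werlikn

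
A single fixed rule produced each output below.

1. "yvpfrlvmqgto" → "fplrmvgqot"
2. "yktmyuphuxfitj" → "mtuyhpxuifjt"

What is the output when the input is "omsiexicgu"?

isxeciug

The rule is to swap each adjacent pair of characters (1↔2, 3↔4, ...), then delete the first 2 characters.
Working it through for "omsiexicgu": intermediate "moisxeciug", final "isxeciug".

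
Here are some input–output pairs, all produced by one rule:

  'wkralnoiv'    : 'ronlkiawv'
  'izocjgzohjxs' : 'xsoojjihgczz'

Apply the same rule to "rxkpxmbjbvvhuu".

Looking at the pairs, the operation is to sort the characters into reverse alphabetical order, then move the first 2 characters to the end (rotate left by 2).
"rxkpxmbjbvvhuu" → "xxvvuurpmkjhbb" → "vvuurpmkjhbbxx".

vvuurpmkjhbbxx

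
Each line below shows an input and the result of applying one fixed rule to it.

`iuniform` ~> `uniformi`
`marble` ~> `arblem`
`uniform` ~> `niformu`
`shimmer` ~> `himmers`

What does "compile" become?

ompilec

The transformation: move the first character to the end.
Applying that to "compile" gives "ompilec".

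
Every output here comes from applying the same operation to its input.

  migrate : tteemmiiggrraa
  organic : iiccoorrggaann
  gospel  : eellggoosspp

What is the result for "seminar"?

aarrsseemmiinn

The transformation: move the last 2 characters to the front (rotate right by 2), then double every character.
Starting from "seminar": after the first operation, "arsemin"; after the second, "aarrsseemmiinn".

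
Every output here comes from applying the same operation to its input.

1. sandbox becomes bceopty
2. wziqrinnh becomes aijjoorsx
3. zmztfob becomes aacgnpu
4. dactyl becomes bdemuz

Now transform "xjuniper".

fjkoqsvy

The pattern: shift every letter 1 place forward in the alphabet (wrapping around), then sort the characters into alphabetical order.
So "xjuniper" becomes "fjkoqsvy".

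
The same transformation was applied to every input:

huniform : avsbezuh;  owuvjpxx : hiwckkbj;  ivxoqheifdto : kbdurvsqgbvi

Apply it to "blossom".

Rule — shift every letter 13 places forward in the alphabet (wrapping around) — i.e. ROT13, then move the first 2 characters to the end (rotate left by 2).
So "blossom" becomes "bffbzoy".

bffbzoy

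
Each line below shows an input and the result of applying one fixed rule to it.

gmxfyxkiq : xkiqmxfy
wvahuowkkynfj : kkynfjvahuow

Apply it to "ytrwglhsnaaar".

snaaartrwglh

What's happening: delete the first character, then swap the front and back halves of the string.
For "ytrwglhsnaaar", step one produces "trwglhsnaaar"; step two turns that into "snaaartrwglh".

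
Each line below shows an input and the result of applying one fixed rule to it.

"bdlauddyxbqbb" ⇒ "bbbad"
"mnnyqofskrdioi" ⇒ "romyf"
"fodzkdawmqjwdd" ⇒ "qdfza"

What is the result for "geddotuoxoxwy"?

Each output is the input with this applied: keep one character in every 3, starting at position 1 (positions 1st, 4th, 7th, ...), then move the first 3 characters to the end (rotate left by 3).
For "geddotuoxoxwy", step one produces "gduoy"; step two turns that into "oygdu".

oygdu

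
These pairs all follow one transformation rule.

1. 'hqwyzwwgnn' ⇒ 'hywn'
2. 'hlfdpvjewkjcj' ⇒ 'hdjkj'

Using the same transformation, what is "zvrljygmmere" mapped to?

Looking at the pairs, the operation is to keep one character in every 3, starting at position 1 (positions 1st, 4th, 7th, ...).
Applying that to "zvrljygmmere" gives "zlge".

zlge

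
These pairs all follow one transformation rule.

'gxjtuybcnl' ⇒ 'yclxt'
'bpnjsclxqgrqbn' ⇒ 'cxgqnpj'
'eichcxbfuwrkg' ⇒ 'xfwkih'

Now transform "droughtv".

In each case the input is transformed by: keep every other character starting from the second (positions 2nd, 4th, 6th, ...), then move the first 2 characters to the end (rotate left by 2).
"droughtv" → "ruhv" → "hvru".

hvru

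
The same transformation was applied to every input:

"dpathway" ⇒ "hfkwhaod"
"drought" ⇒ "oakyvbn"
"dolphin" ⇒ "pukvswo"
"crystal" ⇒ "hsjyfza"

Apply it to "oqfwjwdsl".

zsvxmdqdk

The transformation: shift every letter 7 places forward in the alphabet (wrapping around), then move the last 2 characters to the front (rotate right by 2).
Working it through for "oqfwjwdsl": intermediate "vxmdqdkzs", final "zsvxmdqdk".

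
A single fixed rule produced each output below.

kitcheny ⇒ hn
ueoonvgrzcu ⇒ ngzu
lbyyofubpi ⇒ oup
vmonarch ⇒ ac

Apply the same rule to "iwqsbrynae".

Each output is the input with this applied: delete the first 3 characters, then keep every other character starting from the second (positions 2nd, 4th, 6th, ...).
For "iwqsbrynae", step one produces "sbrynae"; step two turns that into "bya".

bya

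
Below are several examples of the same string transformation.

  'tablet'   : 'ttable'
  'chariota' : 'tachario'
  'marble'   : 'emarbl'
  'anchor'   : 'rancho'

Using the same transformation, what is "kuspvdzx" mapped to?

zxkuspvd

The transformation: swap the front and back halves of the string, then move the first 2 characters to the end (rotate left by 2).
Applying both steps to "kuspvdzx": "vdzxkusp", then "zxkuspvd".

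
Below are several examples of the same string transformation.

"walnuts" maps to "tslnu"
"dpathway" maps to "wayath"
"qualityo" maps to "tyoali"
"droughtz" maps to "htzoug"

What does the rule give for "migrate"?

What's happening: delete the first 2 characters, then move the first 3 characters to the end (rotate left by 3).
Applying both steps to "migrate": "grate", then "tegra".

tegra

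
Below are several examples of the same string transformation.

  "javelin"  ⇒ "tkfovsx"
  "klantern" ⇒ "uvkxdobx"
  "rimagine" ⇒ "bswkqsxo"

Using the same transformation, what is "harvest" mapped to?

rkbfocd

Looking at the pairs, the operation is to shift every letter 10 places forward in the alphabet (wrapping around).
For "harvest" the result is "rkbfocd".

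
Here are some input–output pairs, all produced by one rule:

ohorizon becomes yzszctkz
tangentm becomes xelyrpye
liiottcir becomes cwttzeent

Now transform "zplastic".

Looking at the pairs, the operation is to shift every letter 11 places forward in the alphabet (wrapping around), then move the last character to the front.
For "zplastic" the result is "nkawldet".

nkawldet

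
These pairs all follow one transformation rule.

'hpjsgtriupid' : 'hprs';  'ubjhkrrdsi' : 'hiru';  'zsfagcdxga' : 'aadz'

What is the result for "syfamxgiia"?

aags

Looking at the pairs, the operation is to keep one character in every 3, starting at position 1 (positions 1st, 4th, 7th, ...), then sort the characters into alphabetical order.
Applying both steps to "syfamxgiia": "saga", then "aags".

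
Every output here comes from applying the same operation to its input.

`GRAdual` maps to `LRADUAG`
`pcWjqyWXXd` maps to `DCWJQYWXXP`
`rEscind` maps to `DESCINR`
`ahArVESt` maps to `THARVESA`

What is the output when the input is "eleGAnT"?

TLEGANE

Each output is the input with this applied: swap the first and last characters, then convert every letter to uppercase.
On "eleGAnT": the first step gives "TleGAne", and the second then gives "TLEGANE".
(Check on "rEscind": → "dEscinr" → "DESCINR" ✓)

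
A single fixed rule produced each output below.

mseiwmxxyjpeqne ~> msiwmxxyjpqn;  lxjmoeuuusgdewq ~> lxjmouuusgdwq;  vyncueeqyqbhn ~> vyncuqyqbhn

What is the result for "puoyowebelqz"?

The transformation: remove every "e".
So "puoyowebelqz" becomes "puoyowblqz".

puoyowblqz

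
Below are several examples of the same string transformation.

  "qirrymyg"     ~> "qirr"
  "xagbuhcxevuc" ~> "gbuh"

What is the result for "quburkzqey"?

ubur

The rule is to swap the front and back halves of the string, then keep only the last 4 characters.
For "quburkzqey", step one produces "kzqeyqubur"; step two turns that into "ubur".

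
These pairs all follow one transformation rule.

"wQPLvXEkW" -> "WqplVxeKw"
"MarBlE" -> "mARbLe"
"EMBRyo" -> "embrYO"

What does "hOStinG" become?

Rule — flip the case of every letter.
Applying that to "hOStinG" gives "HosTINg".

HosTINg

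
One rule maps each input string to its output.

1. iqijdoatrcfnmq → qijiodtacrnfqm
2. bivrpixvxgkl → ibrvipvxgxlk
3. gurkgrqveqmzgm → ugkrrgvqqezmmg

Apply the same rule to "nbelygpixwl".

Each output is the input with this applied: swap each adjacent pair of characters (1↔2, 3↔4, ...).
For "nbelygpixwl" the result is "bnlegyipwxl".

bnlegyipwxl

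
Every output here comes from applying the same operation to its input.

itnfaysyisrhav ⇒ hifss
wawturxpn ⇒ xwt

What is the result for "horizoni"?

ohi

Looking at the pairs, the operation is to move the last 3 characters to the front (rotate right by 3), then keep one character in every 3, starting at position 1 (positions 1st, 4th, 7th, ...).
On "horizoni" that produces "ohi".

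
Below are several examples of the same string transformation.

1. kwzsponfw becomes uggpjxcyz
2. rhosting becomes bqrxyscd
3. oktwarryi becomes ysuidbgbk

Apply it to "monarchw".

wgyrxmkb

The pattern: take characters alternately from the front and the back (1st, last, 2nd, 2nd-last, ...), then shift every letter 10 places forward in the alphabet (wrapping around).
Doing the same to "monarchw": "wgyrxmkb".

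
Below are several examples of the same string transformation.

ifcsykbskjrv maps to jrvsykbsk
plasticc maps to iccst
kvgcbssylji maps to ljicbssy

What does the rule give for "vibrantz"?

ntzra

The transformation: delete the first 3 characters, then move the last 3 characters to the front (rotate right by 3).
Applying both steps to "vibrantz": "rantz", then "ntzra".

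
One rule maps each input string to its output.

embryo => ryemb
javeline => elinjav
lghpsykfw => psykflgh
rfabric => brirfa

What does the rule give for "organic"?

The pattern: delete the last character, then move the first 3 characters to the end (rotate left by 3).
"organic" → "organi" → "aniorg".

aniorg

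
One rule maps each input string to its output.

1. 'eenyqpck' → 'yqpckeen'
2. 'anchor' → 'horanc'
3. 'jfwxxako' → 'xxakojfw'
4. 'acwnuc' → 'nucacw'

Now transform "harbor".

In each case the input is transformed by: move the first 3 characters to the end (rotate left by 3).
"harbor" → "borhar".

borhar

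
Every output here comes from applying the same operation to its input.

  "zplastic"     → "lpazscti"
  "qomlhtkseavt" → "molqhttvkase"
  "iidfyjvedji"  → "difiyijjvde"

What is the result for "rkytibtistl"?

yktrilbttsi

The transformation: move the first 2 characters to the end (rotate left by 2), then take characters alternately from the front and the back (1st, last, 2nd, 2nd-last, ...).
Working it through for "rkytibtistl": intermediate "ytibtistlrk", final "yktrilbttsi".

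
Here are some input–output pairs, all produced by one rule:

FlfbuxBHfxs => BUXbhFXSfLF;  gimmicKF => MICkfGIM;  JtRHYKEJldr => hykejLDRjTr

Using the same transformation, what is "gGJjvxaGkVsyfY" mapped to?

JVXAgKvSYFyGgj

The transformation: move the first 3 characters to the end (rotate left by 3), then flip the case of every letter.
"gGJjvxaGkVsyfY" → "jvxaGkVsyfYgGJ" → "JVXAgKvSYFyGgj".
(Check on "JtRHYKEJldr": → "HYKEJldrJtR" → "hykejLDRjTr" ✓)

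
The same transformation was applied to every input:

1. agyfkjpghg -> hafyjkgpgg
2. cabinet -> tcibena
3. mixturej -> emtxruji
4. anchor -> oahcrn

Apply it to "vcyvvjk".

kvvyjvc

Looking at the pairs, the operation is to swap each adjacent pair of characters (1↔2, 3↔4, ...), then swap the first and last characters.
"vcyvvjk" → "cvvyjvk" → "kvvyjvc".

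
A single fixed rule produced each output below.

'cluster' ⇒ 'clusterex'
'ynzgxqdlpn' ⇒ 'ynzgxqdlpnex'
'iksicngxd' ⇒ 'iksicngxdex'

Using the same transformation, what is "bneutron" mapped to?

bneutronex

In each case the input is transformed by: append "ex".
For "bneutron" the result is "bneutronex".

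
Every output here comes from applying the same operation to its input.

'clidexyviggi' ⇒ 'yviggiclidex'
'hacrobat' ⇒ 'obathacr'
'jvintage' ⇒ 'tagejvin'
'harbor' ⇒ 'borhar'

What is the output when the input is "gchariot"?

Rule — swap the front and back halves of the string.
Applying that to "gchariot" gives "riotgcha".

riotgcha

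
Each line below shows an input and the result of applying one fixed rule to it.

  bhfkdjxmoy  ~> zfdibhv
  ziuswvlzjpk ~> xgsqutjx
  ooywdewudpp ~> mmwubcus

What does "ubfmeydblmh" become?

In each case the input is transformed by: shift every letter 2 places backward in the alphabet (wrapping around), then delete the last 3 characters.
Applying both steps to "ubfmeydblmh": "szdkcwbzjkf", then "szdkcwbz".

szdkcwbz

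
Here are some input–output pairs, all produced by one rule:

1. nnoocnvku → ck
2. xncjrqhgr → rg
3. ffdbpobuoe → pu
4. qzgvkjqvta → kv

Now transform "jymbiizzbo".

Each output is the input with this applied: delete the first 2 characters, then keep one character in every 3, starting at position 3 (positions 3rd, 6th, 9th, ...).
On "jymbiizzbo": the first step gives "mbiizzbo", and the second then gives "iz".

iz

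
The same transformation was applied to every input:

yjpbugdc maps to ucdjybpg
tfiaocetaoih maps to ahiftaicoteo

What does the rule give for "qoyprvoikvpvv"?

vpvoqpyvriovk

Looking at the pairs, the operation is to swap each adjacent pair of characters (1↔2, 3↔4, ...), then move the last 3 characters to the front (rotate right by 3).
On "qoyprvoikvpvv": the first step gives "oqpyvriovkvpv", and the second then gives "vpvoqpyvriovk".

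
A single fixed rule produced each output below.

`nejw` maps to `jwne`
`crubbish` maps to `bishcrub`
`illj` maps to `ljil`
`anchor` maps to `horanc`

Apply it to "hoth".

thho

In each case the input is transformed by: swap the front and back halves of the string.
So "hoth" becomes "thho".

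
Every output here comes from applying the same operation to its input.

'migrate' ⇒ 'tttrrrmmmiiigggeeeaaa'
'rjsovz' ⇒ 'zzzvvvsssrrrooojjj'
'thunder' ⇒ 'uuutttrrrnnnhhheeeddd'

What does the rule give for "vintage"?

Looking at the pairs, the operation is to sort the characters into reverse alphabetical order, then repeat every character 3 times.
Applying both steps to "vintage": "vtnigea", then "vvvtttnnniiigggeeeaaa".

vvvtttnnniiigggeeeaaa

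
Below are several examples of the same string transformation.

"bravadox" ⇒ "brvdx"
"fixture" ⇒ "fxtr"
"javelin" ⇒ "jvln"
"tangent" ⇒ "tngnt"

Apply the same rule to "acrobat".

The transformation: remove every vowel.
"acrobat" → "crbt".

crbt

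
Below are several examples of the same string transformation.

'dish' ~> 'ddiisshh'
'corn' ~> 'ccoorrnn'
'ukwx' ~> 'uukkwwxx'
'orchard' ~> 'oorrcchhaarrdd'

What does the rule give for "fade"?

ffaaddee

Rule — double every character.
"fade" → "ffaaddee".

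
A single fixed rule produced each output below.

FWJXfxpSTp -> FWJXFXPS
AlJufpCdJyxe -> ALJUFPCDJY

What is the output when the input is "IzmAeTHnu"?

IZMAETH

The transformation: delete the last 2 characters, then convert every letter to uppercase.
On "IzmAeTHnu": the first step gives "IzmAeTH", and the second then gives "IZMAETH".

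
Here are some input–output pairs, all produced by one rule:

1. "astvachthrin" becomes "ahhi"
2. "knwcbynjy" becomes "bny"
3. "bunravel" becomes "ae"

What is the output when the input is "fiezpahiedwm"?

The rule is to keep every other character starting from the first (positions 1st, 3rd, 5th, ...), then delete the first 2 characters.
Applying both steps to "fiezpahiedwm": "fephew", then "phew".

phew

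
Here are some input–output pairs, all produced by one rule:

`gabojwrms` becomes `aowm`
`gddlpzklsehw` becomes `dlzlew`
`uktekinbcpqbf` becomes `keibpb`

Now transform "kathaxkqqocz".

What's happening: keep every other character starting from the second (positions 2nd, 4th, 6th, ...).
For "kathaxkqqocz" the result is "ahxqoz".

ahxqoz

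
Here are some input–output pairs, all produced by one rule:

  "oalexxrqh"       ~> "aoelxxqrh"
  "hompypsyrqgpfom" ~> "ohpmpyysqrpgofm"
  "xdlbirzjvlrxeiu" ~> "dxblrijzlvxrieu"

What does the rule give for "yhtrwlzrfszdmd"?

hyrtlwrzsfdzdm

Rule — swap each adjacent pair of characters (1↔2, 3↔4, ...).
Applying that to "yhtrwlzrfszdmd" gives "hyrtlwrzsfdzdm".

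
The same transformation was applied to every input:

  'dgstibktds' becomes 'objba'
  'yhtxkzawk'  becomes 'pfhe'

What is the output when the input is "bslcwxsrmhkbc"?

akfzpj

Looking at the pairs, the operation is to keep every other character starting from the second (positions 2nd, 4th, 6th, ...), then shift every letter 8 places forward in the alphabet (wrapping around).
Starting from "bslcwxsrmhkbc": after the first operation, "scxrhb"; after the second, "akfzpj".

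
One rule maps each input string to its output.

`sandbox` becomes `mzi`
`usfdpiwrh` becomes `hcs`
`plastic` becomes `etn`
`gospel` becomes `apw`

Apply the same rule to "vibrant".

In each case the input is transformed by: shift every letter 11 places forward in the alphabet (wrapping around), then keep only the last 3 characters.
Starting from "vibrant": after the first operation, "gtmclye"; after the second, "lye".
(Check on "plastic": → "awldetn" → "etn" ✓)

lye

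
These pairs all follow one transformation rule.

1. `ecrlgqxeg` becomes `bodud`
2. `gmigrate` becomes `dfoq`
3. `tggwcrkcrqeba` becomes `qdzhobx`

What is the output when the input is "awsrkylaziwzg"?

xphiwtd

The rule is to shift every letter 3 places backward in the alphabet (wrapping around), then keep every other character starting from the first (positions 1st, 3rd, 5th, ...).
On "awsrkylaziwzg": the first step gives "xtpohvixwftwd", and the second then gives "xphiwtd".
(Check on "gmigrate": → "djfdoxqb" → "dfoq" ✓)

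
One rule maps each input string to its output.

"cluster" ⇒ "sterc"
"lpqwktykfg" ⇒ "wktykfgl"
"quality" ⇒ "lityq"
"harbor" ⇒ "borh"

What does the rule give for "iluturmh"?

turmhi

In each case the input is transformed by: move the first character to the end, then delete the first 2 characters.
For "iluturmh", step one produces "luturmhi"; step two turns that into "turmhi".
(Check on "lpqwktykfg": → "pqwktykfgl" → "wktykfgl" ✓)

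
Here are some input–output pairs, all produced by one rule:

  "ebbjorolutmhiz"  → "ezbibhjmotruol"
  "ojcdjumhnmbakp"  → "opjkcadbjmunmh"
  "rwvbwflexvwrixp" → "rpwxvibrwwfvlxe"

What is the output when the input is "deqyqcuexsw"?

Rule — take characters alternately from the front and the back (1st, last, 2nd, 2nd-last, ...).
So "deqyqcuexsw" becomes "dwesqxyequc".

dwesqxyequc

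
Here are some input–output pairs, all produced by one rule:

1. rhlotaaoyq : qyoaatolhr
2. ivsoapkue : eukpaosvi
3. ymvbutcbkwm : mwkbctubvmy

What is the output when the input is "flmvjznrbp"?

What's happening: reverse the string.
Doing the same to "flmvjznrbp": "pbrnzjvmlf".

pbrnzjvmlf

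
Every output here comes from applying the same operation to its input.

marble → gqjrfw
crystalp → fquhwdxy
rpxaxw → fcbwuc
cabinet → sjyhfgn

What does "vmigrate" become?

What's happening: shift every letter 5 places forward in the alphabet (wrapping around), then move the last 3 characters to the front (rotate right by 3).
For "vmigrate" the result is "fyjarnlw".

fyjarnlw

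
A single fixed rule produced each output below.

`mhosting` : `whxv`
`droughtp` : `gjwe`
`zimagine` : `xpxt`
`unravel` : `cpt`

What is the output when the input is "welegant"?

The pattern: keep every other character starting from the second (positions 2nd, 4th, 6th, ...), then shift every letter 11 places backward in the alphabet (wrapping around).
Starting from "welegant": after the first operation, "eeat"; after the second, "ttpi".

ttpi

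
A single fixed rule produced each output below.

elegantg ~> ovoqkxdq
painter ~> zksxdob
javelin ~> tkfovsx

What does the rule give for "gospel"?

Each output is the input with this applied: shift every letter 10 places forward in the alphabet (wrapping around).
Doing the same to "gospel": "qyczov".

qyczov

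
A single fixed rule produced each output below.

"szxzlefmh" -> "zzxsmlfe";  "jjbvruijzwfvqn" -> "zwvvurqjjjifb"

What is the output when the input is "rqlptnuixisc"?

In each case the input is transformed by: delete the last character, then sort the characters into reverse alphabetical order.
"rqlptnuixisc" → "rqlptnuixis" → "xutsrqpnlii".

xutsrqpnlii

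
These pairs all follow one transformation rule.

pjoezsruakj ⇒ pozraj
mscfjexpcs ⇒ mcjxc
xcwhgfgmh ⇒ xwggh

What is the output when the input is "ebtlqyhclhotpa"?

etqhlop

Rule — keep every other character starting from the first (positions 1st, 3rd, 5th, ...).
For "ebtlqyhclhotpa" the result is "etqhlop".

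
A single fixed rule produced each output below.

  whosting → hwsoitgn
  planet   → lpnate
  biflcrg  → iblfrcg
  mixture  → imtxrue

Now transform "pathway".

aphtawy

The transformation: swap each adjacent pair of characters (1↔2, 3↔4, ...).
So "pathway" becomes "aphtawy".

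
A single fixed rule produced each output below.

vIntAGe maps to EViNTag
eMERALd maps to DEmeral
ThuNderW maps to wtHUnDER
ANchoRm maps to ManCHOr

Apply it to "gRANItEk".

KGraniTe

The pattern: move the last character to the front, then flip the case of every letter.
Working it through for "gRANItEk": intermediate "kgRANItE", final "KGraniTe".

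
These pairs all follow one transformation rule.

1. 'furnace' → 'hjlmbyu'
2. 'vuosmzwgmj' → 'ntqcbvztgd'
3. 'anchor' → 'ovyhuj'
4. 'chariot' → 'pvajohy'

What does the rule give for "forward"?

hykmvyd

Looking at the pairs, the operation is to move the last 3 characters to the front (rotate right by 3), then shift every letter 7 places forward in the alphabet (wrapping around).
Working it through for "forward": intermediate "ardforw", final "hykmvyd".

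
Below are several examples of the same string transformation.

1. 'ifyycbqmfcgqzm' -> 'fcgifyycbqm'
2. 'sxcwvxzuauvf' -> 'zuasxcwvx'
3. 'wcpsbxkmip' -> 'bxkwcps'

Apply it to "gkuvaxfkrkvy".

The transformation: delete the last 3 characters, then move the last 3 characters to the front (rotate right by 3).
"gkuvaxfkrkvy" → "gkuvaxfkr" → "fkrgkuvax".
(Check on "wcpsbxkmip": → "wcpsbxk" → "bxkwcps" ✓)

fkrgkuvax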